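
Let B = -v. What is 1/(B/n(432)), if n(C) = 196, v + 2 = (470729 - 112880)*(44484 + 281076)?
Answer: -98/58250660219 ≈ -1.6824e-9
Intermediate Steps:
v = 116501320438 (v = -2 + (470729 - 112880)*(44484 + 281076) = -2 + 357849*325560 = -2 + 116501320440 = 116501320438)
B = -116501320438 (B = -1*116501320438 = -116501320438)
1/(B/n(432)) = 1/(-116501320438/196) = 1/(-116501320438*1/196) = 1/(-58250660219/98) = -98/58250660219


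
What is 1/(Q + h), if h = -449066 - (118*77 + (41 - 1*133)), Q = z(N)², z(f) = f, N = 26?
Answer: -1/457384 ≈ -2.1863e-6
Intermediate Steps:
Q = 676 (Q = 26² = 676)
h = -458060 (h = -449066 - (9086 + (41 - 133)) = -449066 - (9086 - 92) = -449066 - 1*8994 = -449066 - 8994 = -458060)
1/(Q + h) = 1/(676 - 458060) = 1/(-457384) = -1/457384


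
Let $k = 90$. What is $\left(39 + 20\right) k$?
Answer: $5310$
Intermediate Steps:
$\left(39 + 20\right) k = \left(39 + 20\right) 90 = 59 \cdot 90 = 5310$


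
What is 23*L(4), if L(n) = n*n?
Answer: 368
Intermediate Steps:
L(n) = n**2
23*L(4) = 23*4**2 = 23*16 = 368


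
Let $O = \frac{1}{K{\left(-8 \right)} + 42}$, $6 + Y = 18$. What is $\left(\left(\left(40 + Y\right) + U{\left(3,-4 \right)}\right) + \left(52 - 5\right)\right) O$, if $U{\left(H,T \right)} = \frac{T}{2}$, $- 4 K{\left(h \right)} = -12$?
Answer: $\frac{97}{45} \approx 2.1556$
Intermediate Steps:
$K{\left(h \right)} = 3$ ($K{\left(h \right)} = \left(- \frac{1}{4}\right) \left(-12\right) = 3$)
$U{\left(H,T \right)} = \frac{T}{2}$ ($U{\left(H,T \right)} = T \frac{1}{2} = \frac{T}{2}$)
$Y = 12$ ($Y = -6 + 18 = 12$)
$O = \frac{1}{45}$ ($O = \frac{1}{3 + 42} = \frac{1}{45} \approx 0.022222$)
$\left(\left(\left(40 + Y\right) + U{\left(3,-4 \right)}\right) + \left(52 - 5\right)\right) O = \left(\left(\left(40 + 12\right) + \frac{1}{2} \left(-4\right)\right) + \left(52 - 5\right)\right) \frac{1}{45} = \left(\left(52 - 2\right) + 47\right) \frac{1}{45} = \left(50 + 47\right) \frac{1}{45} = 97 \cdot \frac{1}{45} = \frac{97}{45}$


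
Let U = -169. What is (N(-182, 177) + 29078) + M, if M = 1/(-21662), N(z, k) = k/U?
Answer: 106447176141/3660878 ≈ 29077.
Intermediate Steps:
N(z, k) = -k/169 (N(z, k) = k/(-169) = k*(-1/169) = -k/169)
M = -1/21662 ≈ -4.6164e-5
(N(-182, 177) + 29078) + M = (-1/169*177 + 29078) - 1/21662 = (-177/169 + 29078) - 1/21662 = 4914005/169 - 1/21662 = 106447176141/3660878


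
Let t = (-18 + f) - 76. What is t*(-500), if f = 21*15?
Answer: -110500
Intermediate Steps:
f = 315
t = 221 (t = (-18 + 315) - 76 = 297 - 76 = 221)
t*(-500) = 221*(-500) = -110500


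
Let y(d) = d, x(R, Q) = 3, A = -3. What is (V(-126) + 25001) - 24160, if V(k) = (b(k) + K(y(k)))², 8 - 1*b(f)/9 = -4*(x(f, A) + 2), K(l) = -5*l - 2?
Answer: 775241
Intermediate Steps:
K(l) = -2 - 5*l
b(f) = 252 (b(f) = 72 - (-36)*(3 + 2) = 72 - (-36)*5 = 72 - 9*(-20) = 72 + 180 = 252)
V(k) = (250 - 5*k)² (V(k) = (252 + (-2 - 5*k))² = (250 - 5*k)²)
(V(-126) + 25001) - 24160 = (25*(-50 - 126)² + 25001) - 24160 = (25*(-176)² + 25001) - 24160 = (25*30976 + 25001) - 24160 = (774400 + 25001) - 24160 = 799401 - 24160 = 775241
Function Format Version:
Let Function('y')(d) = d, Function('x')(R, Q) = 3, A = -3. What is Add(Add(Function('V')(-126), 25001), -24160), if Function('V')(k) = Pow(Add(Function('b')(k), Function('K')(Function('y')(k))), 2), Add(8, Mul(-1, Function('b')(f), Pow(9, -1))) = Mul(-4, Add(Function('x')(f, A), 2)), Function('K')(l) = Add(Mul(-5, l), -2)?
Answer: 775241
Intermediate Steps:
Function('K')(l) = Add(-2, Mul(-5, l))
Function('b')(f) = 252 (Function('b')(f) = Add(72, Mul(-9, Mul(-4, Add(3, 2)))) = Add(72, Mul(-9, Mul(-4, 5))) = Add(72, Mul(-9, -20)) = Add(72, 180) = 252)
Function('V')(k) = Pow(Add(250, Mul(-5, k)), 2) (Function('V')(k) = Pow(Add(252, Add(-2, Mul(-5, k))), 2) = Pow(Add(250, Mul(-5, k)), 2))
Add(Add(Function('V')(-126), 25001), -24160) = Add(Add(Mul(25, Pow(Add(-50, -126), 2)), 25001), -24160) = Add(Add(Mul(25, Pow(-176, 2)), 25001), -24160) = Add(Add(Mul(25, 30976), 25001), -24160) = Add(Add(774400, 25001), -24160) = Add(799401, -24160) = 775241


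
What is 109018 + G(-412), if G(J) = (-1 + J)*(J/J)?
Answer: 108605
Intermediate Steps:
G(J) = -1 + J (G(J) = (-1 + J)*1 = -1 + J)
109018 + G(-412) = 109018 + (-1 - 412) = 109018 - 413 = 108605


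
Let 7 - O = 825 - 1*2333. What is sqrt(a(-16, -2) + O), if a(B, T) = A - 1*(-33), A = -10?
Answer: sqrt(1538) ≈ 39.217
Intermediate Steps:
O = 1515 (O = 7 - (825 - 1*2333) = 7 - (825 - 2333) = 7 - 1*(-1508) = 7 + 1508 = 1515)
a(B, T) = 23 (a(B, T) = -10 - 1*(-33) = -10 + 33 = 23)
sqrt(a(-16, -2) + O) = sqrt(23 + 1515) = sqrt(1538)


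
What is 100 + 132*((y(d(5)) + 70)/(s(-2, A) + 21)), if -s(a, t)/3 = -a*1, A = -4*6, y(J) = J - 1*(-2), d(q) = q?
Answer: 3888/5 ≈ 777.60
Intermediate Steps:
y(J) = 2 + J (y(J) = J + 2 = 2 + J)
A = -24
s(a, t) = 3*a (s(a, t) = -3*(-a) = -(-3)*a = 3*a)
100 + 132*((y(d(5)) + 70)/(s(-2, A) + 21)) = 100 + 132*(((2 + 5) + 70)/(3*(-2) + 21)) = 100 + 132*((7 + 70)/(-6 + 21)) = 100 + 132*(77/15) = 100 + 3388/5 = 3888/5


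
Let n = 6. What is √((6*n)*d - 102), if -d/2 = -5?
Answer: √258 ≈ 16.062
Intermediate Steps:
d = 10 (d = -2*(-5) = 10)
√((6*n)*d - 102) = √((6*6)*10 - 102) = √(36*10 - 102) = √(360 - 102) = √258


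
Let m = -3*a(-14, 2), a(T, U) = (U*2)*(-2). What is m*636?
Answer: 15264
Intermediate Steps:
a(T, U) = -4*U (a(T, U) = (2*U)*(-2) = -4*U)
m = 24 (m = -(-12)*2 = -3*(-8) = 24)
m*636 = 24*636 = 15264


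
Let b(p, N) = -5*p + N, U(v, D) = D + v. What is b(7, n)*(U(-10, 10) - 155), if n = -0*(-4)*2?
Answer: 5425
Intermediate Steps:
n = 0 (n = -5*0*2 = 0*2 = 0)
b(p, N) = N - 5*p
b(7, n)*(U(-10, 10) - 155) = (0 - 5*7)*((10 - 10) - 155) = (0 - 35)*(0 - 155) = -35*(-155) = 5425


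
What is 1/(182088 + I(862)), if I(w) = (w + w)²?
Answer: 1/3154264 ≈ 3.1703e-7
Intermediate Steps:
I(w) = 4*w² (I(w) = (2*w)² = 4*w²)
1/(182088 + I(862)) = 1/(182088 + 4*862²) = 1/(182088 + 4*743044) = 1/(182088 + 2972176) = 1/3154264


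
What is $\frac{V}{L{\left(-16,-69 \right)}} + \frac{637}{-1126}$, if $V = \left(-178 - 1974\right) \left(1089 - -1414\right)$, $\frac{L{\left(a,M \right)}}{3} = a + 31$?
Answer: $- \frac{6065178121}{50670} \approx -1.197 \cdot 10^{5}$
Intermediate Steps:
$L{\left(a,M \right)} = 93 + 3 a$ ($L{\left(a,M \right)} = 3 \left(a + 31\right) = 3 \left(31 + a\right) = 93 + 3 a$)
$V = -5386456$ ($V = - 2152 \left(1089 + 1414\right) = \left(-2152\right) 2503 = -5386456$)
$\frac{V}{L{\left(-16,-69 \right)}} + \frac{637}{-1126} = - \frac{5386456}{93 + 3 \left(-16\right)} + \frac{637}{-1126} = - \frac{5386456}{93 - 48} + 637 \left(- \frac{1}{1126}\right) = - \frac{5386456}{45} - \frac{637}{1126} = - \frac{6065178121}{50670}$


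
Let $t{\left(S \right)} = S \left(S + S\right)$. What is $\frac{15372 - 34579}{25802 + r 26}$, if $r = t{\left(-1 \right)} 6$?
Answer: $- \frac{19207}{26114} \approx -0.73551$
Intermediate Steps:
$t{\left(S \right)} = 2 S^{2}$ ($t{\left(S \right)} = S 2 S = 2 S^{2}$)
$r = 12$ ($r = 2 \left(-1\right)^{2} \cdot 6 = 2 \cdot 1 \cdot 6 = 2 \cdot 6 = 12$)
$\frac{15372 - 34579}{25802 + r 26} = \frac{15372 - 34579}{25802 + 12 \cdot 26} = - \frac{19207}{25802 + 312} = - \frac{19207}{26114}$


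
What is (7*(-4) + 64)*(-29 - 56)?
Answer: -3060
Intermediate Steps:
(7*(-4) + 64)*(-29 - 56) = (-28 + 64)*(-85) = 36*(-85) = -3060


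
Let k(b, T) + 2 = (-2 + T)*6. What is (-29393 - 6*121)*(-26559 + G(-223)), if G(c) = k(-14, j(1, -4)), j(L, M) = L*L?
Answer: 800171473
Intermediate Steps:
j(L, M) = L²
k(b, T) = -14 + 6*T (k(b, T) = -2 + (-2 + T)*6 = -2 + (-12 + 6*T) = -14 + 6*T)
G(c) = -8 (G(c) = -14 + 6*1² = -14 + 6*1 = -14 + 6 = -8)
(-29393 - 6*121)*(-26559 + G(-223)) = (-29393 - 6*121)*(-26559 - 8) = (-29393 - 726)*(-26567) = -30119*(-26567) = 800171473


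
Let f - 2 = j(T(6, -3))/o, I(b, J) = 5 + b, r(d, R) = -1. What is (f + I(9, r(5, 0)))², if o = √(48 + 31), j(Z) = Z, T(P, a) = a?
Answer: 20233/79 - 96*√79/79 ≈ 245.31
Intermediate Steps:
o = √79 ≈ 8.8882
f = 2 - 3*√79/79 ≈ 1.6625
(f + I(9, r(5, 0)))² = ((2 - 3*√79/79) + (5 + 9))² = ((2 - 3*√79/79) + 14)² = (16 - 3*√79/79)²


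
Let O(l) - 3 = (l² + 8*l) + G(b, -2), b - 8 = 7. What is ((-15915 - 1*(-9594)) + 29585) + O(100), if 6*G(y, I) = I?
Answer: 102200/3 ≈ 34067.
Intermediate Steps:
b = 15 (b = 8 + 7 = 15)
G(y, I) = I/6
O(l) = 8/3 + l² + 8*l (O(l) = 3 + ((l² + 8*l) + (⅙)*(-2)) = 3 + ((l² + 8*l) - ⅓) = 3 + (-⅓ + l² + 8*l) = 8/3 + l² + 8*l)
((-15915 - 1*(-9594)) + 29585) + O(100) = ((-15915 - 1*(-9594)) + 29585) + (8/3 + 100² + 8*100) = ((-15915 + 9594) + 29585) + (8/3 + 10000 + 800) = (-6321 + 29585) + 32408/3 = 23264 + 32408/3 = 102200/3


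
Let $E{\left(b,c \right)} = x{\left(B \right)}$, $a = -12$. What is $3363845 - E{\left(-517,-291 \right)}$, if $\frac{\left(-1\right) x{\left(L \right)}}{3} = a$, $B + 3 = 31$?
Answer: $3363809$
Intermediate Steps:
$B = 28$ ($B = -3 + 31 = 28$)
$x{\left(L \right)} = 36$ ($x{\left(L \right)} = \left(-3\right) \left(-12\right) = 36$)
$E{\left(b,c \right)} = 36$
$3363845 - E{\left(-517,-291 \right)} = 3363845 - 36 = 3363809$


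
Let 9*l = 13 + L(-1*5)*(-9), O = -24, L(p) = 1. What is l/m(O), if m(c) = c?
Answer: -1/54 ≈ -0.018519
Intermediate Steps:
l = 4/9 (l = (13 + 1*(-9))/9 = (13 - 9)/9 = (1/9)*4 = 4/9 ≈ 0.44444)
l/m(O) = (4/9)/(-24) = (4/9)*(-1/24) = -1/54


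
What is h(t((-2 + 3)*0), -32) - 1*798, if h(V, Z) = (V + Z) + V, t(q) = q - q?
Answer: -830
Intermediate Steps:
t(q) = 0
h(V, Z) = Z + 2*V
h(t((-2 + 3)*0), -32) - 1*798 = (-32 + 2*0) - 1*798 = (-32 + 0) - 798 = -32 - 798 = -830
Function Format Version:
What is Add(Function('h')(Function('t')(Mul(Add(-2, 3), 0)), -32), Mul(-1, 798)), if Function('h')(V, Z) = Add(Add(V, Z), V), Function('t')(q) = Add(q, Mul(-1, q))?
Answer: -830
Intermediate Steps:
Function('t')(q) = 0
Function('h')(V, Z) = Add(Z, Mul(2, V))
Add(Function('h')(Function('t')(Mul(Add(-2, 3), 0)), -32), Mul(-1, 798)) = Add(Add(-32, Mul(2, 0)), Mul(-1, 798)) = Add(Add(-32, 0), -798) = Add(-32, -798) = -830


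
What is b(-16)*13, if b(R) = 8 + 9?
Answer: 221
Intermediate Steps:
b(R) = 17
b(-16)*13 = 17*13 = 221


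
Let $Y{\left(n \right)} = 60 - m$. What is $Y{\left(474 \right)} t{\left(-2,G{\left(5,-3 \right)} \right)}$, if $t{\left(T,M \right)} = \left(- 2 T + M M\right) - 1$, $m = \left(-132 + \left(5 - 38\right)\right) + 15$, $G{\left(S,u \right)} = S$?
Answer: $5880$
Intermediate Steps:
$m = -150$ ($m = \left(-132 - 33\right) + 15 = -165 + 15 = -150$)
$Y{\left(n \right)} = 210$ ($Y{\left(n \right)} = 60 - -150 = 60 + 150 = 210$)
$t{\left(T,M \right)} = -1 + M^{2} - 2 T$ ($t{\left(T,M \right)} = \left(- 2 T + M^{2}\right) - 1 = \left(M^{2} - 2 T\right) - 1 = -1 + M^{2} - 2 T$)
$Y{\left(474 \right)} t{\left(-2,G{\left(5,-3 \right)} \right)} = 210 \left(-1 + 5^{2} - -4\right) = 210 \left(-1 + 25 + 4\right) = 210 \cdot 28 = 5880$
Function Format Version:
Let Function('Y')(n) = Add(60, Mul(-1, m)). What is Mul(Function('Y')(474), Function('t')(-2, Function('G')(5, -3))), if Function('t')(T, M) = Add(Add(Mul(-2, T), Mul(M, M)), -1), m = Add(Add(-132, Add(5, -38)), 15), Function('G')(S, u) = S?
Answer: 5880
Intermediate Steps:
m = -150 (m = Add(Add(-132, -33), 15) = Add(-165, 15) = -150)
Function('Y')(n) = 210 (Function('Y')(n) = Add(60, Mul(-1, -150)) = Add(60, 150) = 210)
Function('t')(T, M) = Add(-1, Pow(M, 2), Mul(-2, T)) (Function('t')(T, M) = Add(Add(Mul(-2, T), Pow(M, 2)), -1) = Add(Add(Pow(M, 2), Mul(-2, T)), -1) = Add(-1, Pow(M, 2), Mul(-2, T)))
Mul(Function('Y')(474), Function('t')(-2, Function('G')(5, -3))) = Mul(210, Add(-1, Pow(5, 2), Mul(-2, -2))) = Mul(210, Add(-1, 25, 4)) = Mul(210, 28) = 5880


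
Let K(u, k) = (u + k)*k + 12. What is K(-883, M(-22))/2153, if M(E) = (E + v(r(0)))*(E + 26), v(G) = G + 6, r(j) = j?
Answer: 60620/2153 ≈ 28.156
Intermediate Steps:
v(G) = 6 + G
M(E) = (6 + E)*(26 + E) (M(E) = (E + (6 + 0))*(E + 26) = (E + 6)*(26 + E) = (6 + E)*(26 + E))
K(u, k) = 12 + k*(k + u) (K(u, k) = (k + u)*k + 12 = k*(k + u) + 12 = 12 + k*(k + u))
K(-883, M(-22))/2153 = (12 + (156 + (-22)**2 + 32*(-22))**2 + (156 + (-22)**2 + 32*(-22))*(-883))/2153 = (12 + (156 + 484 - 704)**2 + (156 + 484 - 704)*(-883))*(1/2153) = (12 + (-64)**2 - 64*(-883))*(1/2153) = (12 + 4096 + 56512)*(1/2153) = 60620*(1/2153) = 60620/2153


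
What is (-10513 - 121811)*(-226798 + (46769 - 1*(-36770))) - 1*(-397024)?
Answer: 18957000940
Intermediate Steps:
(-10513 - 121811)*(-226798 + (46769 - 1*(-36770))) - 1*(-397024) = -132324*(-226798 + (46769 + 36770)) + 397024 = -132324*(-226798 + 83539) + 397024 = -132324*(-143259) + 397024 = 18956603916 + 397024 = 18957000940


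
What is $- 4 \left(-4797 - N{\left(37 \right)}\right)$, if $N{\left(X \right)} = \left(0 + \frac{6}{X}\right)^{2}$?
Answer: $\frac{26268516}{1369} \approx 19188.0$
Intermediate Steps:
$N{\left(X \right)} = \frac{36}{X^{2}}$ ($N{\left(X \right)} = \left(\frac{6}{X}\right)^{2} = \frac{36}{X^{2}}$)
$- 4 \left(-4797 - N{\left(37 \right)}\right) = - 4 \left(-4797 - \frac{36}{1369}\right) = \left(-4\right) \left(- \frac{6567129}{1369}\right) = \frac{26268516}{1369}$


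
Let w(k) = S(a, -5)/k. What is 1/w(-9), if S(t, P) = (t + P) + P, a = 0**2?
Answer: 9/10 ≈ 0.90000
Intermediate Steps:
a = 0
S(t, P) = t + 2*P (S(t, P) = (P + t) + P = t + 2*P)
w(k) = -10/k (w(k) = (0 + 2*(-5))/k = (0 - 10)/k = -10/k)
1/w(-9) = 1/(-10/(-9)) = 1/(-10*(-1/9)) = 1/(10/9) = 9/10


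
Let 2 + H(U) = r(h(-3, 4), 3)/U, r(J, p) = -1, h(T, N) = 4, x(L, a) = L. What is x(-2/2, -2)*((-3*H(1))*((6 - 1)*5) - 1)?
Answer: -224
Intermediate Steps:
H(U) = -2 - 1/U
x(-2/2, -2)*((-3*H(1))*((6 - 1)*5) - 1) = (-2/2)*((-3*(-2 - 1/1))*((6 - 1)*5) - 1) = (-2*½)*((-3*(-2 - 1*1))*(5*5) - 1) = -(-3*(-2 - 1)*25 - 1) = -(-3*(-3)*25 - 1) = -(9*25 - 1) = -(225 - 1) = -1*224 = -224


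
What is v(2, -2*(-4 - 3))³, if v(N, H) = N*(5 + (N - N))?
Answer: 1000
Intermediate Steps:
v(N, H) = 5*N (v(N, H) = N*(5 + 0) = N*5 = 5*N)
v(2, -2*(-4 - 3))³ = (5*2)³ = 10³ = 1000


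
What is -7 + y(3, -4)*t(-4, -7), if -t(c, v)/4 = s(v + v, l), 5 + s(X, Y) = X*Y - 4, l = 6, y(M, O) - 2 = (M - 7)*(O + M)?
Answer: 2225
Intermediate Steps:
y(M, O) = 2 + (-7 + M)*(M + O) (y(M, O) = 2 + (M - 7)*(O + M) = 2 + (-7 + M)*(M + O))
s(X, Y) = -9 + X*Y (s(X, Y) = -5 + (X*Y - 4) = -5 + (-4 + X*Y) = -9 + X*Y)
t(c, v) = 36 - 48*v (t(c, v) = -4*(-9 + (v + v)*6) = -4*(-9 + (2*v)*6) = -4*(-9 + 12*v) = 36 - 48*v)
-7 + y(3, -4)*t(-4, -7) = -7 + (2 + 3**2 - 7*3 - 7*(-4) + 3*(-4))*(36 - 48*(-7)) = -7 + (2 + 9 - 21 + 28 - 12)*(36 + 336) = -7 + 6*372 = -7 + 2232 = 2225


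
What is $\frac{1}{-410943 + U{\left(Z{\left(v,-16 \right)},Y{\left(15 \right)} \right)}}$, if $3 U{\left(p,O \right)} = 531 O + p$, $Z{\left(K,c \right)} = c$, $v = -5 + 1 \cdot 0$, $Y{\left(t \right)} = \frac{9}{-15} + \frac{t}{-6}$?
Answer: $- \frac{30}{12344911} \approx -2.4302 \cdot 10^{-6}$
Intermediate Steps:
$Y{\left(t \right)} = - \frac{3}{5} - \frac{t}{6}$ ($Y{\left(t \right)} = 9 \left(- \frac{1}{15}\right) + t \left(- \frac{1}{6}\right) = - \frac{3}{5} - \frac{t}{6}$)
$v = -5$ ($v = -5 + 0 = -5$)
$U{\left(p,O \right)} = 177 O + \frac{p}{3}$ ($U{\left(p,O \right)} = \frac{531 O + p}{3} = \frac{p + 531 O}{3} = 177 O + \frac{p}{3}$)
$\frac{1}{-410943 + U{\left(Z{\left(v,-16 \right)},Y{\left(15 \right)} \right)}} = \frac{1}{-410943 + \left(177 \left(- \frac{3}{5} - \frac{5}{2}\right) + \frac{1}{3} \left(-16\right)\right)} = \frac{1}{-410943 + \left(177 \left(- \frac{3}{5} - \frac{5}{2}\right) - \frac{16}{3}\right)} = \frac{1}{-410943 + \left(177 \left(- \frac{31}{10}\right) - \frac{16}{3}\right)} = \frac{1}{-410943 - \frac{16621}{30}} = \frac{1}{- \frac{12344911}{30}} = - \frac{30}{12344911}$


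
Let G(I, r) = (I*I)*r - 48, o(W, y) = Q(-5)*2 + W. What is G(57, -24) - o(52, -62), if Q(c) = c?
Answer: -78066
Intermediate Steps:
o(W, y) = -10 + W (o(W, y) = -5*2 + W = -10 + W)
G(I, r) = -48 + r*I² (G(I, r) = I²*r - 48 = r*I² - 48 = -48 + r*I²)
G(57, -24) - o(52, -62) = (-48 - 24*57²) - (-10 + 52) = (-48 - 24*3249) - 1*42 = (-48 - 77976) - 42 = -78024 - 42 = -78066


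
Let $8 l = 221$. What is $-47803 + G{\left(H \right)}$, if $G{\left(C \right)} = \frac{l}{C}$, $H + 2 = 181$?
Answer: $- \frac{68453675}{1432} \approx -47803.0$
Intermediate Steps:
$H = 179$ ($H = -2 + 181 = 179$)
$l = \frac{221}{8}$ ($l = \frac{1}{8} \cdot 221 = \frac{221}{8} \approx 27.625$)
$G{\left(C \right)} = \frac{221}{8 C}$
$-47803 + G{\left(H \right)} = -47803 + \frac{221}{8 \cdot 179} = -47803 + \frac{221}{8} \cdot \frac{1}{179} = -47803 + \frac{221}{1432} = - \frac{68453675}{1432}$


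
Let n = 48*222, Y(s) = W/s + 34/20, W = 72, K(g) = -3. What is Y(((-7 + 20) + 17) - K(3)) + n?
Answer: 1172587/110 ≈ 10660.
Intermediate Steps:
Y(s) = 17/10 + 72/s (Y(s) = 72/s + 34/20 = 72/s + 34*(1/20) = 72/s + 17/10 = 17/10 + 72/s)
n = 10656
Y(((-7 + 20) + 17) - K(3)) + n = (17/10 + 72/(((-7 + 20) + 17) - 1*(-3))) + 10656 = (17/10 + 72/((13 + 17) + 3)) + 10656 = (17/10 + 72/(30 + 3)) + 10656 = (17/10 + 72/33) + 10656 = (17/10 + 72*(1/33)) + 10656 = (17/10 + 24/11) + 10656 = 427/110 + 10656 = 1172587/110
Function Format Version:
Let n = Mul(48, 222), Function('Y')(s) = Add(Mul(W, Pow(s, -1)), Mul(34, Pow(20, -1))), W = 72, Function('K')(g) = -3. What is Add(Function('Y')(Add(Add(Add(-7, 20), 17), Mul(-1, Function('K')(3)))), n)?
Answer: Rational(1172587, 110) ≈ 10660.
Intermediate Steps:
Function('Y')(s) = Add(Rational(17, 10), Mul(72, Pow(s, -1))) (Function('Y')(s) = Add(Mul(72, Pow(s, -1)), Mul(34, Pow(20, -1))) = Add(Mul(72, Pow(s, -1)), Mul(34, Rational(1, 20))) = Add(Mul(72, Pow(s, -1)), Rational(17, 10)) = Add(Rational(17, 10), Mul(72, Pow(s, -1))))
n = 10656
Add(Function('Y')(Add(Add(Add(-7, 20), 17), Mul(-1, Function('K')(3)))), n) = Add(Add(Rational(17, 10), Mul(72, Pow(Add(Add(Add(-7, 20), 17), Mul(-1, -3)), -1))), 10656) = Add(Add(Rational(17, 10), Mul(72, Pow(Add(Add(13, 17), 3), -1))), 10656) = Add(Add(Rational(17, 10), Mul(72, Pow(Add(30, 3), -1))), 10656) = Add(Add(Rational(17, 10), Mul(72, Pow(33, -1))), 10656) = Add(Add(Rational(17, 10), Mul(72, Rational(1, 33))), 10656) = Add(Add(Rational(17, 10), Rational(24, 11)), 10656) = Add(Rational(427, 110), 10656) = Rational(1172587, 110)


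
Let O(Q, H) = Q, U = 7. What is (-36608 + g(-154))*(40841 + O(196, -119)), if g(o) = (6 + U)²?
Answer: -1495347243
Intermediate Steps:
g(o) = 169 (g(o) = (6 + 7)² = 13² = 169)
(-36608 + g(-154))*(40841 + O(196, -119)) = (-36608 + 169)*(40841 + 196) = -36439*41037 = -1495347243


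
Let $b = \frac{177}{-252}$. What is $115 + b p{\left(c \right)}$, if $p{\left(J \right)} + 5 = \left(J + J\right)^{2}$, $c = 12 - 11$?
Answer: $\frac{9719}{84} \approx 115.7$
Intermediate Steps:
$c = 1$
$p{\left(J \right)} = -5 + 4 J^{2}$ ($p{\left(J \right)} = -5 + \left(J + J\right)^{2} = -5 + \left(2 J\right)^{2} = -5 + 4 J^{2}$)
$b = - \frac{59}{84}$ ($b = 177 \left(- \frac{1}{252}\right) = - \frac{59}{84} \approx -0.70238$)
$115 + b p{\left(c \right)} = 115 - \frac{59 \left(-5 + 4 \cdot 1^{2}\right)}{84} = 115 - \frac{59 \left(-5 + 4 \cdot 1\right)}{84} = 115 - \frac{59 \left(-5 + 4\right)}{84} = 115 - - \frac{59}{84} = 115 + \frac{59}{84} = \frac{9719}{84}$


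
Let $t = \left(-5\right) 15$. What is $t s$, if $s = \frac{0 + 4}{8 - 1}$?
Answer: $- \frac{300}{7} \approx -42.857$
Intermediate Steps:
$t = -75$
$s = \frac{4}{7} \approx 0.57143$
$t s = \left(-75\right) \frac{4}{7} = - \frac{300}{7}$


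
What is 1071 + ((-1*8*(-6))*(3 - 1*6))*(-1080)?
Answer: 156591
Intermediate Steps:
1071 + ((-1*8*(-6))*(3 - 1*6))*(-1080) = 1071 + ((-8*(-6))*(3 - 6))*(-1080) = 1071 + (48*(-3))*(-1080) = 1071 - 144*(-1080) = 1071 + 155520 = 156591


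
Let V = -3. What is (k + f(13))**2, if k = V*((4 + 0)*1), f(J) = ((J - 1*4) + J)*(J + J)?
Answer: 313600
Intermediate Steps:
f(J) = 2*J*(-4 + 2*J) (f(J) = ((J - 4) + J)*(2*J) = ((-4 + J) + J)*(2*J) = (-4 + 2*J)*(2*J) = 2*J*(-4 + 2*J))
k = -12 (k = -3*(4 + 0) = -12 ≈ -12.000)
(k + f(13))**2 = (-12 + 4*13*(-2 + 13))**2 = (-12 + 4*13*11)**2 = (-12 + 572)**2 = 560**2 = 313600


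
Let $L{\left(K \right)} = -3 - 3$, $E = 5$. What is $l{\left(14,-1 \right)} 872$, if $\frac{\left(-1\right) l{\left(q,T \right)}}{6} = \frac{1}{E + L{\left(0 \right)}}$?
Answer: $5232$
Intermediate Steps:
$L{\left(K \right)} = -6$
$l{\left(q,T \right)} = 6$ ($l{\left(q,T \right)} = - \frac{6}{5 - 6} = - \frac{6}{-1} = \left(-6\right) \left(-1\right) = 6$)
$l{\left(14,-1 \right)} 872 = 6 \cdot 872 = 5232$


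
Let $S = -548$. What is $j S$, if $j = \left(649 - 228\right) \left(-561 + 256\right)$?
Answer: $70365940$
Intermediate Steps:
$j = -128405$ ($j = 421 \left(-305\right) = -128405$)
$j S = \left(-128405\right) \left(-548\right) = 70365940$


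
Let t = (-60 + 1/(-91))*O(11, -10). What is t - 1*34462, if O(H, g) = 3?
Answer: -3152425/91 ≈ -34642.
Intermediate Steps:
t = -16383/91 (t = (-60 + 1/(-91))*3 = (-60 - 1/91)*3 = -5461/91*3 = -16383/91 ≈ -180.03)
t - 1*34462 = -16383/91 - 1*34462 = -16383/91 - 34462 = -3152425/91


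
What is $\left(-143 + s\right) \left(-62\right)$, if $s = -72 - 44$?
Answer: $16058$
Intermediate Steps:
$s = -116$
$\left(-143 + s\right) \left(-62\right) = \left(-143 - 116\right) \left(-62\right) = \left(-259\right) \left(-62\right) = 16058$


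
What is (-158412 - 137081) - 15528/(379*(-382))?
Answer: -21390435013/72389 ≈ -2.9549e+5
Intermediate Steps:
(-158412 - 137081) - 15528/(379*(-382)) = -295493 - 15528/(-144778) = -295493 - 15528*(-1/144778) = -295493 + 7764/72389 = -21390435013/72389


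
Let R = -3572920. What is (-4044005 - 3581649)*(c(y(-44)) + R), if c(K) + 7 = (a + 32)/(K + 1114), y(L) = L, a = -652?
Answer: 2915312315201154/107 ≈ 2.7246e+13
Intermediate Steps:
c(K) = -7 - 620/(1114 + K) (c(K) = -7 + (-652 + 32)/(K + 1114) = -7 - 620/(1114 + K))
(-4044005 - 3581649)*(c(y(-44)) + R) = (-4044005 - 3581649)*((-8418 - 7*(-44))/(1114 - 44) - 3572920) = -7625654*((-8418 + 308)/1070 - 3572920) = -7625654*((1/1070)*(-8110) - 3572920) = -7625654*(-811/107 - 3572920) = -7625654*(-382303251/107) = 2915312315201154/107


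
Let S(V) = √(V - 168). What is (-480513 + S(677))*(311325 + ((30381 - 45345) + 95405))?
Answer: -188248655958 + 391766*√509 ≈ -1.8824e+11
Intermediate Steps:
S(V) = √(-168 + V)
(-480513 + S(677))*(311325 + ((30381 - 45345) + 95405)) = (-480513 + √(-168 + 677))*(311325 + ((30381 - 45345) + 95405)) = (-480513 + √509)*(311325 + (-14964 + 95405)) = (-480513 + √509)*(311325 + 80441) = (-480513 + √509)*391766 = -188248655958 + 391766*√509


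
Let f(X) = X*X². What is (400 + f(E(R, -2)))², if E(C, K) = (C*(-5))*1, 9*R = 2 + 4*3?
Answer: 2641960000/531441 ≈ 4971.3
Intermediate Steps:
R = 14/9 (R = (2 + 4*3)/9 = (2 + 12)/9 = (⅑)*14 = 14/9 ≈ 1.5556)
E(C, K) = -5*C (E(C, K) = -5*C*1 = -5*C)
f(X) = X³
(400 + f(E(R, -2)))² = (400 + (-5*14/9)³)² = (400 + (-70/9)³)² = (400 - 343000/729)² = (-51400/729)² = 2641960000/531441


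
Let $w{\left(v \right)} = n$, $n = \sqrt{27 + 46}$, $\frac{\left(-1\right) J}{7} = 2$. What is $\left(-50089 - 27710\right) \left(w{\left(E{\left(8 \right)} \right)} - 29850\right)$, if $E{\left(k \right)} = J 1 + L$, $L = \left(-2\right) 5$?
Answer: $2322300150 - 77799 \sqrt{73} \approx 2.3216 \cdot 10^{9}$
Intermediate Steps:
$J = -14$ ($J = \left(-7\right) 2 = -14$)
$L = -10$
$n = \sqrt{73} \approx 8.544$
$E{\left(k \right)} = -24$ ($E{\left(k \right)} = \left(-14\right) 1 - 10 = -14 - 10 = -24$)
$w{\left(v \right)} = \sqrt{73}$
$\left(-50089 - 27710\right) \left(w{\left(E{\left(8 \right)} \right)} - 29850\right) = \left(-50089 - 27710\right) \left(\sqrt{73} - 29850\right) = - 77799 \left(-29850 + \sqrt{73}\right) = 2322300150 - 77799 \sqrt{73}$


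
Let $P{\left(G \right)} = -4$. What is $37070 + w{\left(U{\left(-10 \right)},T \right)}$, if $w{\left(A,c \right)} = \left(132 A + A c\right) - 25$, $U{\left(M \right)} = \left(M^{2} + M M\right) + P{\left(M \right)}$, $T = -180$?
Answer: $27637$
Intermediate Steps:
$U{\left(M \right)} = -4 + 2 M^{2}$ ($U{\left(M \right)} = \left(M^{2} + M M\right) - 4 = \left(M^{2} + M^{2}\right) - 4 = 2 M^{2} - 4 = -4 + 2 M^{2}$)
$w{\left(A,c \right)} = -25 + 132 A + A c$
$37070 + w{\left(U{\left(-10 \right)},T \right)} = 37070 + \left(-25 + 132 \left(-4 + 2 \left(-10\right)^{2}\right) + \left(-4 + 2 \left(-10\right)^{2}\right) \left(-180\right)\right) = 37070 + \left(-25 + 132 \left(-4 + 2 \cdot 100\right) + \left(-4 + 2 \cdot 100\right) \left(-180\right)\right) = 37070 + \left(-25 + 132 \left(-4 + 200\right) + \left(-4 + 200\right) \left(-180\right)\right) = 37070 + \left(-25 + 132 \cdot 196 + 196 \left(-180\right)\right) = 37070 - 9433 = 27637$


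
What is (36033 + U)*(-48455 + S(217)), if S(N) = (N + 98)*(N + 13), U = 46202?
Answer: 1973228825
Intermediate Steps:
S(N) = (13 + N)*(98 + N) (S(N) = (98 + N)*(13 + N) = (13 + N)*(98 + N))
(36033 + U)*(-48455 + S(217)) = (36033 + 46202)*(-48455 + (1274 + 217² + 111*217)) = 82235*(-48455 + (1274 + 47089 + 24087)) = 82235*(-48455 + 72450) = 82235*23995 = 1973228825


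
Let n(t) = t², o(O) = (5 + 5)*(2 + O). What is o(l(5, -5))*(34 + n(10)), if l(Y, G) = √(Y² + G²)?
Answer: 2680 + 6700*√2 ≈ 12155.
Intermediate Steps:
l(Y, G) = √(G² + Y²)
o(O) = 20 + 10*O (o(O) = 10*(2 + O) = 20 + 10*O)
o(l(5, -5))*(34 + n(10)) = (20 + 10*√((-5)² + 5²))*(34 + 10²) = (20 + 10*√(25 + 25))*(34 + 100) = (20 + 10*√50)*134 = (20 + 10*(5*√2))*134 = (20 + 50*√2)*134 = 2680 + 6700*√2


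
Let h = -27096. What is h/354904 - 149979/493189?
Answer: -8323949520/21879343607 ≈ -0.38045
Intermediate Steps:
h/354904 - 149979/493189 = -27096/354904 - 149979/493189 = -27096*1/354904 - 149979*1/493189 = -3387/44363 - 149979/493189 = -8323949520/21879343607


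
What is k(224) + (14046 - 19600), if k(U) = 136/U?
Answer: -155495/28 ≈ -5553.4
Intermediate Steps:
k(224) + (14046 - 19600) = 136/224 + (14046 - 19600) = 136*(1/224) - 5554 = 17/28 - 5554 = -155495/28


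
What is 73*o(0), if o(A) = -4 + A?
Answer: -292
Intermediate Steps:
73*o(0) = 73*(-4 + 0) = 73*(-4) = -292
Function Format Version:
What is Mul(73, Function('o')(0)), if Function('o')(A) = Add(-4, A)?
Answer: -292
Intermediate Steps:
Mul(73, Function('o')(0)) = Mul(73, Add(-4, 0)) = Mul(73, -4) = -292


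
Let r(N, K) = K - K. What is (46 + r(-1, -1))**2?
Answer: 2116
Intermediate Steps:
r(N, K) = 0
(46 + r(-1, -1))**2 = (46 + 0)**2 = 46**2 = 2116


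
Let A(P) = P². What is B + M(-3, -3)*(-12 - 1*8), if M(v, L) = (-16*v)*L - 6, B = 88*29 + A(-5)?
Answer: 5577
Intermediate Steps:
B = 2577 (B = 88*29 + (-5)² = 2552 + 25 = 2577)
M(v, L) = -6 - 16*L*v (M(v, L) = -16*L*v - 6 = -6 - 16*L*v)
B + M(-3, -3)*(-12 - 1*8) = 2577 + (-6 - 16*(-3)*(-3))*(-12 - 1*8) = 2577 + (-6 - 144)*(-12 - 8) = 2577 - 150*(-20) = 2577 + 3000 = 5577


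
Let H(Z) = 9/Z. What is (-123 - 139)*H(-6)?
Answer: 393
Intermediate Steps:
(-123 - 139)*H(-6) = (-123 - 139)*(9/(-6)) = -2358*(-1)/6 = -262*(-3/2) = 393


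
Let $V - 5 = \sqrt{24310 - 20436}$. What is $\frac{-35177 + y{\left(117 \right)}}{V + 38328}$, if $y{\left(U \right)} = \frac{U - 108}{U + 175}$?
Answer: $- \frac{78748823555}{85813836876} + \frac{2054335 \sqrt{3874}}{85813836876} \approx -0.91618$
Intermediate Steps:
$y{\left(U \right)} = \frac{-108 + U}{175 + U}$
$V = 5 + \sqrt{3874}$ ($V = 5 + \sqrt{24310 - 20436} = 5 + \sqrt{3874} \approx 67.241$)
$\frac{-35177 + y{\left(117 \right)}}{V + 38328} = \frac{-35177 + \frac{-108 + 117}{175 + 117}}{\left(5 + \sqrt{3874}\right) + 38328} = \frac{-35177 + \frac{1}{292} \cdot 9}{38333 + \sqrt{3874}} = \frac{-35177 + \frac{9}{292}}{38333 + \sqrt{3874}} = - \frac{10271675}{292 \left(38333 + \sqrt{3874}\right)}$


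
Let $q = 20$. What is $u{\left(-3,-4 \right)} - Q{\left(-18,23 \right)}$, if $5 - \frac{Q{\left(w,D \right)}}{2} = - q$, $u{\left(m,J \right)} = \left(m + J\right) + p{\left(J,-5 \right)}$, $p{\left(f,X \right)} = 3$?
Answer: $-54$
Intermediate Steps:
$u{\left(m,J \right)} = 3 + J + m$ ($u{\left(m,J \right)} = \left(m + J\right) + 3 = \left(J + m\right) + 3 = 3 + J + m$)
$Q{\left(w,D \right)} = 50$ ($Q{\left(w,D \right)} = 10 - 2 \left(\left(-1\right) 20\right) = 10 - -40 = 10 + 40 = 50$)
$u{\left(-3,-4 \right)} - Q{\left(-18,23 \right)} = \left(3 - 4 - 3\right) - 50 = -4 - 50 = -54$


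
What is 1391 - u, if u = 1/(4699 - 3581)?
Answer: 1555137/1118 ≈ 1391.0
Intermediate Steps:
u = 1/1118 ≈ 0.00089445
1391 - u = 1391 - 1*1/1118 = 1391 - 1/1118 = 1555137/1118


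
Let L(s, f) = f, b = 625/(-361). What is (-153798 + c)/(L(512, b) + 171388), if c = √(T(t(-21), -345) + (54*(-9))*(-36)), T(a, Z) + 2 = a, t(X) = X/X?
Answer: -18507026/20623481 + 361*√17495/61870443 ≈ -0.89660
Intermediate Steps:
t(X) = 1
T(a, Z) = -2 + a
b = -625/361 (b = 625*(-1/361) = -625/361 ≈ -1.7313)
c = √17495 (c = √((-2 + 1) + (54*(-9))*(-36)) = √(-1 - 486*(-36)) = √(-1 + 17496) = √17495 ≈ 132.27)
(-153798 + c)/(L(512, b) + 171388) = (-153798 + √17495)/(-625/361 + 171388) = (-153798 + √17495)/(61870443/361) = (-153798 + √17495)*(361/61870443) = -18507026/20623481 + 361*√17495/61870443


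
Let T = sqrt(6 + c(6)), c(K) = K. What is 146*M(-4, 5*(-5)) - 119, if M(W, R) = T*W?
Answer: -119 - 1168*sqrt(3) ≈ -2142.0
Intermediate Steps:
T = 2*sqrt(3) (T = sqrt(6 + 6) = sqrt(12) = 2*sqrt(3) ≈ 3.4641)
M(W, R) = 2*W*sqrt(3) (M(W, R) = (2*sqrt(3))*W = 2*W*sqrt(3))
146*M(-4, 5*(-5)) - 119 = 146*(2*(-4)*sqrt(3)) - 119 = 146*(-8*sqrt(3)) - 119 = -1168*sqrt(3) - 119 = -119 - 1168*sqrt(3)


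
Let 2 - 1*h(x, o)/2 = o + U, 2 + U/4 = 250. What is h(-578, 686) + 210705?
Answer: 207353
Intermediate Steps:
U = 992 (U = -8 + 4*250 = -8 + 1000 = 992)
h(x, o) = -1980 - 2*o (h(x, o) = 4 - 2*(o + 992) = 4 - 2*(992 + o) = 4 + (-1984 - 2*o) = -1980 - 2*o)
h(-578, 686) + 210705 = (-1980 - 2*686) + 210705 = (-1980 - 1372) + 210705 = -3352 + 210705 = 207353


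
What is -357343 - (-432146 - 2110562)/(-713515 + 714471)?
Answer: -84769300/239 ≈ -3.5468e+5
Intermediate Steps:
-357343 - (-432146 - 2110562)/(-713515 + 714471) = -357343 - (-2542708)/956 = -357343 - 1*(-635677/239) = -357343 + 635677/239 = -84769300/239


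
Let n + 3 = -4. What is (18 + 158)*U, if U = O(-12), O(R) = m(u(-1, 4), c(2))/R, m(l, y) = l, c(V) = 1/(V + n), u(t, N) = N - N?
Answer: 0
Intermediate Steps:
n = -7 (n = -3 - 4 = -7)
u(t, N) = 0
c(V) = 1/(-7 + V) (c(V) = 1/(V - 7) = 1/(-7 + V))
O(R) = 0 (O(R) = 0/R = 0)
U = 0
(18 + 158)*U = (18 + 158)*0 = 176*0 = 0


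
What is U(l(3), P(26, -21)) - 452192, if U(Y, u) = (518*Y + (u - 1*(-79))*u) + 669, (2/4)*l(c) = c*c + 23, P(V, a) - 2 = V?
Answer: -415375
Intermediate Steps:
P(V, a) = 2 + V
l(c) = 46 + 2*c² (l(c) = 2*(c*c + 23) = 2*(c² + 23) = 2*(23 + c²) = 46 + 2*c²)
U(Y, u) = 669 + 518*Y + u*(79 + u) (U(Y, u) = (518*Y + (u + 79)*u) + 669 = (518*Y + (79 + u)*u) + 669 = (518*Y + u*(79 + u)) + 669 = 669 + 518*Y + u*(79 + u))
U(l(3), P(26, -21)) - 452192 = (669 + (2 + 26)² + 79*(2 + 26) + 518*(46 + 2*3²)) - 452192 = (669 + 28² + 79*28 + 518*(46 + 2*9)) - 452192 = (669 + 784 + 2212 + 518*(46 + 18)) - 452192 = (669 + 784 + 2212 + 518*64) - 452192 = (669 + 784 + 2212 + 33152) - 452192 = 36817 - 452192 = -415375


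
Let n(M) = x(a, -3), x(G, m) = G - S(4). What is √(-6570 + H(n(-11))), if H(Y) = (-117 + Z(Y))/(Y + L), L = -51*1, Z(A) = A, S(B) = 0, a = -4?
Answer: I*√164195/5 ≈ 81.042*I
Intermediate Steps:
L = -51
x(G, m) = G (x(G, m) = G - 1*0 = G + 0 = G)
n(M) = -4
H(Y) = (-117 + Y)/(-51 + Y) (H(Y) = (-117 + Y)/(Y - 51) = (-117 + Y)/(-51 + Y))
√(-6570 + H(n(-11))) = √(-6570 + (-117 - 4)/(-51 - 4)) = √(-6570 - 121/(-55)) = √(-6570 - 1/55*(-121)) = √(-6570 + 11/5) = √(-32839/5) = I*√164195/5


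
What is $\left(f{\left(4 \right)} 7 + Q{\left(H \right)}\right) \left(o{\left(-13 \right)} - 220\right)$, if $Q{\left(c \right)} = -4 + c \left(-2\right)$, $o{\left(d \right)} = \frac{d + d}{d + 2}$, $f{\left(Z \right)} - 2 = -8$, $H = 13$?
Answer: $\frac{172368}{11} \approx 15670.0$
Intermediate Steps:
$f{\left(Z \right)} = -6$ ($f{\left(Z \right)} = 2 - 8 = -6$)
$o{\left(d \right)} = \frac{2 d}{2 + d}$
$Q{\left(c \right)} = -4 - 2 c$
$\left(f{\left(4 \right)} 7 + Q{\left(H \right)}\right) \left(o{\left(-13 \right)} - 220\right) = \left(\left(-6\right) 7 - 30\right) \left(2 \left(-13\right) \frac{1}{2 - 13} - 220\right) = \left(-42 - 30\right) \left(2 \left(-13\right) \frac{1}{-11} - 220\right) = \left(-42 - 30\right) \left(2 \left(-13\right) \left(- \frac{1}{11}\right) - 220\right) = - 72 \left(\frac{26}{11} - 220\right) = \left(-72\right) \left(- \frac{2394}{11}\right) = \frac{172368}{11}$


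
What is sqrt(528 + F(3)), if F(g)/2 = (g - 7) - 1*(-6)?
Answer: 2*sqrt(133) ≈ 23.065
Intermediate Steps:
F(g) = -2 + 2*g (F(g) = 2*((g - 7) - 1*(-6)) = 2*((-7 + g) + 6) = 2*(-1 + g) = -2 + 2*g)
sqrt(528 + F(3)) = sqrt(528 + (-2 + 2*3)) = sqrt(528 + (-2 + 6)) = sqrt(528 + 4) = sqrt(532) = 2*sqrt(133)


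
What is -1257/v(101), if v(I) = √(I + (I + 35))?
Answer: -419*√237/79 ≈ -81.651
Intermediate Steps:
v(I) = √(35 + 2*I) (v(I) = √(I + (35 + I)) = √(35 + 2*I))
-1257/v(101) = -1257/√(35 + 2*101) = -1257/√(35 + 202) = -1257*√237/237 = -419*√237/79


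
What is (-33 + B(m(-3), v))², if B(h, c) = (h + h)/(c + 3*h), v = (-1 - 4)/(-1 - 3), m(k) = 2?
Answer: 885481/841 ≈ 1052.9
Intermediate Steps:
v = 5/4 (v = -5/(-4) = -5*(-¼) = 5/4 ≈ 1.2500)
B(h, c) = 2*h/(c + 3*h) (B(h, c) = (2*h)/(c + 3*h) = 2*h/(c + 3*h))
(-33 + B(m(-3), v))² = (-33 + 2*2/(5/4 + 3*2))² = (-33 + 2*2/(5/4 + 6))² = (-33 + 2*2/(29/4))² = (-33 + 2*2*(4/29))² = (-33 + 16/29)² = (-941/29)² = 885481/841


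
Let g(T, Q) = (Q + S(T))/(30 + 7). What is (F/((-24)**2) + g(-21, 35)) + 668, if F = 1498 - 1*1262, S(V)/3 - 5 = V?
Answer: 3559415/5328 ≈ 668.06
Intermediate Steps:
S(V) = 15 + 3*V
F = 236 (F = 1498 - 1262 = 236)
g(T, Q) = 15/37 + Q/37 + 3*T/37 (g(T, Q) = (Q + (15 + 3*T))/(30 + 7) = (15 + Q + 3*T)/37 = (15 + Q + 3*T)*(1/37) = 15/37 + Q/37 + 3*T/37)
(F/((-24)**2) + g(-21, 35)) + 668 = (236/((-24)**2) + (15/37 + (1/37)*35 + (3/37)*(-21))) + 668 = (236/576 + (15/37 + 35/37 - 63/37)) + 668 = (236*(1/576) - 13/37) + 668 = (59/144 - 13/37) + 668 = 311/5328 + 668 = 3559415/5328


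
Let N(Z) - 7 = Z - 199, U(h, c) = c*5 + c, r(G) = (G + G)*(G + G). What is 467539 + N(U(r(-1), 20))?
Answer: 467467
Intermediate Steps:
r(G) = 4*G**2 (r(G) = (2*G)*(2*G) = 4*G**2)
U(h, c) = 6*c (U(h, c) = 5*c + c = 6*c)
N(Z) = -192 + Z (N(Z) = 7 + (Z - 199) = 7 + (-199 + Z) = -192 + Z)
467539 + N(U(r(-1), 20)) = 467539 + (-192 + 6*20) = 467539 + (-192 + 120) = 467539 - 72 = 467467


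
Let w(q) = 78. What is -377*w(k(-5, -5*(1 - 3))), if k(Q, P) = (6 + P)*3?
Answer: -29406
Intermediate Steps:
k(Q, P) = 18 + 3*P
-377*w(k(-5, -5*(1 - 3))) = -377*78 = -29406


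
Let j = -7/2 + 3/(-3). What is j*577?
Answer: -5193/2 ≈ -2596.5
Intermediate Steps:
j = -9/2 (j = -7*1/2 + 3*(-1/3) = -7/2 - 1 = -9/2 ≈ -4.5000)
j*577 = -9/2*577 = -5193/2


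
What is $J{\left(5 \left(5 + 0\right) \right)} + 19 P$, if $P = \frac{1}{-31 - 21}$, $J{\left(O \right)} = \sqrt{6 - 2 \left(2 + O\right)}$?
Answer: $- \frac{19}{52} + 4 i \sqrt{3} \approx -0.36538 + 6.9282 i$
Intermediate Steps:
$J{\left(O \right)} = \sqrt{2 - 2 O}$ ($J{\left(O \right)} = \sqrt{6 - \left(4 + 2 O\right)} = \sqrt{2 - 2 O}$)
$P = - \frac{1}{52}$ ($P = \frac{1}{-52} = - \frac{1}{52} \approx -0.019231$)
$J{\left(5 \left(5 + 0\right) \right)} + 19 P = \sqrt{2 - 2 \cdot 5 \left(5 + 0\right)} + 19 \left(- \frac{1}{52}\right) = \sqrt{2 - 2 \cdot 5 \cdot 5} - \frac{19}{52} = \sqrt{2 - 50} - \frac{19}{52} = \sqrt{-48} - \frac{19}{52} = 4 i \sqrt{3} - \frac{19}{52} = - \frac{19}{52} + 4 i \sqrt{3}$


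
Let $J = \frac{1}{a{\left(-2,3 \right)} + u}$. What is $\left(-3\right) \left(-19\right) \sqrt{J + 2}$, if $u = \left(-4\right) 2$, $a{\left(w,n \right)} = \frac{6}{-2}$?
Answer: $\frac{57 \sqrt{231}}{11} \approx 78.757$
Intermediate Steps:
$a{\left(w,n \right)} = -3$ ($a{\left(w,n \right)} = 6 \left(- \frac{1}{2}\right) = -3$)
$u = -8$
$J = - \frac{1}{11}$ ($J = \frac{1}{-3 - 8} = \frac{1}{-11} = - \frac{1}{11} \approx -0.090909$)
$\left(-3\right) \left(-19\right) \sqrt{J + 2} = \left(-3\right) \left(-19\right) \sqrt{- \frac{1}{11} + 2} = 57 \sqrt{\frac{21}{11}} = 57 \frac{\sqrt{231}}{11} = \frac{57 \sqrt{231}}{11}$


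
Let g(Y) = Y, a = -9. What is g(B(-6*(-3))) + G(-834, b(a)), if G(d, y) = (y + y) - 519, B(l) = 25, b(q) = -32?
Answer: -558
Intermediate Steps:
G(d, y) = -519 + 2*y (G(d, y) = 2*y - 519 = -519 + 2*y)
g(B(-6*(-3))) + G(-834, b(a)) = 25 + (-519 + 2*(-32)) = 25 + (-519 - 64) = 25 - 583 = -558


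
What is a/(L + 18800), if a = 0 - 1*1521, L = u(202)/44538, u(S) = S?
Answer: -33871149/418657301 ≈ -0.080904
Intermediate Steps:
L = 101/22269 (L = 202/44538 = 202*(1/44538) = 101/22269 ≈ 0.0045355)
a = -1521 (a = 0 - 1521 = -1521)
a/(L + 18800) = -1521/(101/22269 + 18800) = -1521/418657301/22269 = -1521*22269/418657301 = -33871149/418657301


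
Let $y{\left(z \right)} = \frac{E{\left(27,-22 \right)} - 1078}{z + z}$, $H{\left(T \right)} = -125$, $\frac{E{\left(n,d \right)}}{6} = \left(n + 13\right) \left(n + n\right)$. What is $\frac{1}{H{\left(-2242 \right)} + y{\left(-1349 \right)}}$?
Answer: $- \frac{1349}{174566} \approx -0.0077277$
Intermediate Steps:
$E{\left(n,d \right)} = 12 n \left(13 + n\right)$ ($E{\left(n,d \right)} = 6 \left(n + 13\right) \left(n + n\right) = 6 \left(13 + n\right) 2 n = 6 \cdot 2 n \left(13 + n\right) = 12 n \left(13 + n\right)$)
$y{\left(z \right)} = \frac{5941}{z}$ ($y{\left(z \right)} = \frac{12 \cdot 27 \left(13 + 27\right) - 1078}{z + z} = \frac{12 \cdot 27 \cdot 40 - 1078}{2 z} = \left(12960 - 1078\right) \frac{1}{2 z} = 11882 \frac{1}{2 z} = \frac{5941}{z}$)
$\frac{1}{H{\left(-2242 \right)} + y{\left(-1349 \right)}} = \frac{1}{-125 + \frac{5941}{-1349}} = \frac{1}{-125 + 5941 \left(- \frac{1}{1349}\right)} = \frac{1}{-125 - \frac{5941}{1349}} = \frac{1}{- \frac{174566}{1349}} = - \frac{1349}{174566}$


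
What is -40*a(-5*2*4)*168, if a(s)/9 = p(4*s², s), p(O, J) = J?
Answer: 2419200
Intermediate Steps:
a(s) = 9*s
-40*a(-5*2*4)*168 = -360*-5*2*4*168 = -360*(-10*4)*168 = -360*(-40)*168 = -40*(-360)*168 = 14400*168 = 2419200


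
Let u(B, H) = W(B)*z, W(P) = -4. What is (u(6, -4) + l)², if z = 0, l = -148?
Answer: 21904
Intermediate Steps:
u(B, H) = 0 (u(B, H) = -4*0 = 0)
(u(6, -4) + l)² = (0 - 148)² = (-148)² = 21904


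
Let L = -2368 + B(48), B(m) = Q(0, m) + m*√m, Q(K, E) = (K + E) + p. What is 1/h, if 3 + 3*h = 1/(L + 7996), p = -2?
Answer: -288736134/288719113 + 576*√3/288719113 ≈ -1.0001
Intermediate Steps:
Q(K, E) = -2 + E + K (Q(K, E) = (K + E) - 2 = (E + K) - 2 = -2 + E + K)
B(m) = -2 + m + m^(3/2) (B(m) = (-2 + m + 0) + m*√m = (-2 + m) + m^(3/2) = -2 + m + m^(3/2))
L = -2322 + 192*√3 (L = -2368 + (-2 + 48 + 48^(3/2)) = -2368 + (-2 + 48 + 192*√3) = -2368 + (46 + 192*√3) = -2322 + 192*√3 ≈ -1989.4)
h = -1 + 1/(3*(5674 + 192*√3)) (h = -1 + 1/(3*((-2322 + 192*√3) + 7996)) = -1 + 1/(3*(5674 + 192*√3)) ≈ -0.99994)
1/h = 1/(-48122689/48125526 - 16*√3/8020921)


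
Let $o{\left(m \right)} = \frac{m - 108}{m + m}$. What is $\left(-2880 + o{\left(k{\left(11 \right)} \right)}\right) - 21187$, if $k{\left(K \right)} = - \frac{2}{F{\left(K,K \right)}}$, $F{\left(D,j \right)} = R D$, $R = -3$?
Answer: $- \frac{49915}{2} \approx -24958.0$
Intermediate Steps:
$F{\left(D,j \right)} = - 3 D$
$k{\left(K \right)} = \frac{2}{3 K}$ ($k{\left(K \right)} = - \frac{2}{\left(-3\right) K} = - 2 \left(- \frac{1}{3 K}\right) = \frac{2}{3 K}$)
$o{\left(m \right)} = \frac{-108 + m}{2 m}$
$\left(-2880 + o{\left(k{\left(11 \right)} \right)}\right) - 21187 = \left(-2880 + \frac{-108 + \frac{2}{3 \cdot 11}}{2 \frac{2}{3 \cdot 11}}\right) - 21187 = \left(-2880 + \frac{-108 + \frac{2}{3} \cdot \frac{1}{11}}{2 \cdot \frac{2}{3} \cdot \frac{1}{11}}\right) - 21187 = \left(-2880 + \frac{-108 + \frac{2}{33}}{2 \cdot \frac{2}{33}}\right) - 21187 = \left(-2880 + \frac{1}{2} \cdot \frac{33}{2} \left(- \frac{3562}{33}\right)\right) - 21187 = \left(-2880 - \frac{1781}{2}\right) - 21187 = - \frac{7541}{2} - 21187 = - \frac{49915}{2}$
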